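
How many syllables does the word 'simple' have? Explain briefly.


Break 'simple' into syllables: sim-ple -> sim | ple = 2 syllables

2 syllables


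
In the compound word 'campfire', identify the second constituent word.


Split 'campfire' into 'camp' + 'fire'. The second part is 'fire'.

fire


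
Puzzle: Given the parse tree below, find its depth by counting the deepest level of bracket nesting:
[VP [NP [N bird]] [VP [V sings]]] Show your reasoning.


Count bracket nesting levels:
'[' at pos 0: depth = 1
'[' at pos 4: depth = 2
'[' at pos 8: depth = 3
'[' at pos 18: depth = 2
'[' at pos 22: depth = 3
Maximum depth reached: 3

3


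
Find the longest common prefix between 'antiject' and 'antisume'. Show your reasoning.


Compare from the start: 4 characters match: 'anti'. Mismatch at position 5: 'j' vs 's'.

anti


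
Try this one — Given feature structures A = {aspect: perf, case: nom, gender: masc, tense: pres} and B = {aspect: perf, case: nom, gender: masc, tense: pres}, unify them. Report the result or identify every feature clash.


Compare features:
aspect: A=perf vs B=perf -> unified: perf
case: A=nom vs B=nom -> unified: nom
gender: A=masc vs B=masc -> unified: masc
tense: A=pres vs B=pres -> unified: pres
No clashes found.

Unified: {aspect: perf, case: nom, gender: masc, tense: pres}


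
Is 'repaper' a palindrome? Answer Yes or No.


Forward: 'repaper'
Reversed: 'repaper'
They are identical.

Yes


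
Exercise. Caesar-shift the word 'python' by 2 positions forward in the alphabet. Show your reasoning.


Shift each letter by 2: p -> r, y -> a, t -> v, h -> j, o -> q, n -> p. Result: 'ravjqp'.

ravjqp


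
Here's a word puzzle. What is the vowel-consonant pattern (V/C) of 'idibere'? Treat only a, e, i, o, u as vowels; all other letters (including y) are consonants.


Letter mapping: i = V, d = C, i = V, b = C, e = V, r = C, e = V.

VCVCVCV


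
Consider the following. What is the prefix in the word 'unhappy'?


The word 'unhappy' = 'un' (prefix) + 'happy' (root). The prefix is 'un'.

un


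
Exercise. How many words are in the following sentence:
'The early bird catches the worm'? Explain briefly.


Split into words: The | early | bird | catches | the | worm = 6 words.

6


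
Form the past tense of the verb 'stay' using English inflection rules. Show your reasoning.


Apply rule: Add -ed. 'stay' becomes 'stayed'.

stayed


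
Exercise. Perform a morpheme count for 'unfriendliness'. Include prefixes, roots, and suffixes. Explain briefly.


Decomposition: un- (prefix) + friend (root) + -ly (suffix) + -ness (suffix) = 4 morpheme(s)

4 morphemes


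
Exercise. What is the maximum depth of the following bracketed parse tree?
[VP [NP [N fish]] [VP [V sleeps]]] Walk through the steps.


Count bracket nesting levels:
'[' at pos 0: depth = 1
'[' at pos 4: depth = 2
'[' at pos 8: depth = 3
'[' at pos 18: depth = 2
'[' at pos 22: depth = 3
Maximum depth reached: 3

3


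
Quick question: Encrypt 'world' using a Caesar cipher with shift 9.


Shift each letter by 9: w -> f, o -> x, r -> a, l -> u, d -> m. Result: 'fxaum'.

fxaum


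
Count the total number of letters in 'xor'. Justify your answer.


Spell out 'xor' and number each letter: x(1), o(2), r(3). Total: 3 letters.

3


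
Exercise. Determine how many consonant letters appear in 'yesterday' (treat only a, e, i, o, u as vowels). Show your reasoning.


Consonants in 'yesterday': y, s, t, r, d, y = 6 consonants.

6


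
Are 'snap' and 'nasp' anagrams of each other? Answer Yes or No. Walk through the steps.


Sorted letters of 'snap': 'anps'
Sorted letters of 'nasp': 'anps'
They match.

Yes


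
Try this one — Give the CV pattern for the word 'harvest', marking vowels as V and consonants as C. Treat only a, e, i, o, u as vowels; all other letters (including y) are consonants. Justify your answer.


Letter mapping: h = C, a = V, r = C, v = C, e = V, s = C, t = C.

CVCCVCC


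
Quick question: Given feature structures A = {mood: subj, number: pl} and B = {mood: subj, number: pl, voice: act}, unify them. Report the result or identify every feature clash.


Compare features:
mood: A=subj vs B=subj -> unified: subj
number: A=pl vs B=pl -> unified: pl
voice: A=_ vs B=act -> unified: act
No clashes found.

Unified: {mood: subj, number: pl, voice: act}


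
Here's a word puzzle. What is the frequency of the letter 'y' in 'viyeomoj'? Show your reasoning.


Letter 'y' in 'viyeomoj': found at position(s) 3 = 1 occurrence(s).

1


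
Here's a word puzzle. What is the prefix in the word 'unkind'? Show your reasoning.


The word 'unkind' = 'un' (prefix) + 'kind' (root). The prefix is 'un'.

un


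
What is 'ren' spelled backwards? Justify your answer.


Reverse 'ren' character by character: 'ner'.

ner


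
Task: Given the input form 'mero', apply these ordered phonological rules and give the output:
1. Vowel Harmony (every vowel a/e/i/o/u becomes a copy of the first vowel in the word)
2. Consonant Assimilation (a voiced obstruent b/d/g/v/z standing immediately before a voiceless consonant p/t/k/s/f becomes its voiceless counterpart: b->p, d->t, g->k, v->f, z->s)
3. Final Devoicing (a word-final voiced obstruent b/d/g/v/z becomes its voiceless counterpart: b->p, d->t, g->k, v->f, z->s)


Starting form: 'mero'
Rule 1: Vowel Harmony: all vowels become 'e' (matching first vowel). 'mero' -> 'mere'
Rule 2: Consonant Assimilation: no voiced obstruent (b/d/g/v/z) stands immediately before a voiceless consonant (p/t/k/s/f). No change.
Rule 3: Final Devoicing: the word ends in the vowel 'e', not a consonant. No change.
Final form: 'mere'

mere


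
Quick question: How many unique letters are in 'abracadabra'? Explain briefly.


Unique letters in 'abracadabra': {a, b, c, d, r} = 5 distinct letters.

5


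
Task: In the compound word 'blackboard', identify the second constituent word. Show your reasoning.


Split 'blackboard' into 'black' + 'board'. The second part is 'board'.

board


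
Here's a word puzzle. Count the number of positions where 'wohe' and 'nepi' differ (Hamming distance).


Alignment:
Position 1: 'w' vs 'n' = DIFFER
Position 2: 'o' vs 'e' = DIFFER
Position 3: 'h' vs 'p' = DIFFER
Position 4: 'e' vs 'i' = DIFFER
Total differences: 4

4


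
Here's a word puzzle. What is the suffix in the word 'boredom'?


The word 'boredom' = 'bore' (root) + '-dom' (suffix). The suffix is '-dom'.

dom


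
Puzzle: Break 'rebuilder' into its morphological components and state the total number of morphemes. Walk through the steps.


Step 1: Identify prefix: 're' (meaning: again)
Step 2: Identify root: 'build'
Step 3: Identify suffix(es): 'er'
Decomposition: re- (prefix: again) + build (root) + -er (suffix: one who)
Total morphemes: 3

3 morphemes (re- (prefix: again) + build (root) + -er (suffix: one who))


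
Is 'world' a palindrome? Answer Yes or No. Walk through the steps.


Forward: 'world'
Reversed: 'dlrow'
They differ.

No


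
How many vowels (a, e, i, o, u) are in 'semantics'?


Vowels in 'semantics': e, a, i = 3 vowels.

3


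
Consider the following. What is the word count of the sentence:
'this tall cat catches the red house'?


Split into words: this | tall | cat | catches | the | red | house = 7 words.

7


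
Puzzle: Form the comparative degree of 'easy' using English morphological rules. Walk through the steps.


Apply comparative formation (consonant + y: change y to i, add -er): 'easy' -> 'easier'.

easier


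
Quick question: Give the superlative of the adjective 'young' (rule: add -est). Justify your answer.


Apply superlative formation (add -est): 'young' -> 'youngest'.

youngest


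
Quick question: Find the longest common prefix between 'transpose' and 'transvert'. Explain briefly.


Compare from the start: 5 characters match: 'trans'. Mismatch at position 6: 'p' vs 'v'.

trans


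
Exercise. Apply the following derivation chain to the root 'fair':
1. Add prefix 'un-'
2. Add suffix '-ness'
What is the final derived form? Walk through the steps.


Step 1: Add prefix 'un-' to 'fair' = 'unfair'
Step 2: Add suffix '-ness' to 'unfair' = 'unfairness'

unfairness


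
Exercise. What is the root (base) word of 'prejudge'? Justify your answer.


Remove prefix 'pre' from 'prejudge' to get root 'judge'.

judge


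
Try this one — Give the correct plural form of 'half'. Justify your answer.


Apply rule: Change -f to -ves. 'half' becomes 'halves'.

halves


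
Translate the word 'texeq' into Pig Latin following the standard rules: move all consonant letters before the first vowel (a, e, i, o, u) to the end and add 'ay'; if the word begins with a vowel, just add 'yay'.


'texeq': move consonant cluster 't' to end and add 'ay': 'exeqtay'.

exeqtay


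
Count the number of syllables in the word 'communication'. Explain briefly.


Break 'communication' into syllables: com-mu-ni-ca-tion -> com | mu | ni | ca | tion = 5 syllables

5 syllables


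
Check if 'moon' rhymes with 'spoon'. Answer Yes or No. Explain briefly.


Rime (stressed vowel + following sounds) of 'moon': -oon = /uːn/
Rime of 'spoon': -oon = /uːn/
/uːn/ and /uːn/ are the same ending sound, so the words rhyme.

Yes


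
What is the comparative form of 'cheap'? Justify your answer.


Apply comparative formation (add -er): 'cheap' -> 'cheaper'.

cheaper


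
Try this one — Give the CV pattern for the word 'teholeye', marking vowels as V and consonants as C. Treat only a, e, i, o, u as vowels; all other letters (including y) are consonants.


Letter mapping: t = C, e = V, h = C, o = V, l = C, e = V, y = C, e = V.

CVCVCVCV


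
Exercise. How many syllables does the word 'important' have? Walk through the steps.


Break 'important' into syllables: im-por-tant -> im | por | tant = 3 syllables

3 syllables


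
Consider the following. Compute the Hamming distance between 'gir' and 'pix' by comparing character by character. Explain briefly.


Alignment:
Position 1: 'g' vs 'p' = DIFFER
Position 2: 'i' vs 'i' = match
Position 3: 'r' vs 'x' = DIFFER
Total differences: 2

2


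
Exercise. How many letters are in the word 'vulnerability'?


Spell out 'vulnerability' and number each letter: v(1), u(2), l(3), n(4), e(5), r(6), a(7), b(8), i(9), l(10), i(11), t(12), y(13). Total: 13 letters.

13


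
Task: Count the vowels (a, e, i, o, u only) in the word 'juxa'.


Vowels in 'juxa': u, a = 2 vowels.

2


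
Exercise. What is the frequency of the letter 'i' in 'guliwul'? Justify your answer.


Letter 'i' in 'guliwul': found at position(s) 4 = 1 occurrence(s).

1


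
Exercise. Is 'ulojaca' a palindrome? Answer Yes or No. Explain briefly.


Forward: 'ulojaca'
Reversed: 'acajolu'
They differ.

No


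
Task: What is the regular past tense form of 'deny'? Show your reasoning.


Apply rule: Change -y to -ied. 'deny' becomes 'denied'.

denied


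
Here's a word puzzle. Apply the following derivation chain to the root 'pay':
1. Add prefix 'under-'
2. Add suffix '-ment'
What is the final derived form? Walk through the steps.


Step 1: Add prefix 'under-' to 'pay' = 'underpay'
Step 2: Add suffix '-ment' to 'underpay' = 'underpayment'

underpayment


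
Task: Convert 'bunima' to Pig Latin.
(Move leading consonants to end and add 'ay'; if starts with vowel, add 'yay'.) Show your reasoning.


'bunima': move consonant cluster 'b' to end and add 'ay': 'unimabay'.

unimabay


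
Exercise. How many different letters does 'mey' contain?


Unique letters in 'mey': {e, m, y} = 3 distinct letters.

3


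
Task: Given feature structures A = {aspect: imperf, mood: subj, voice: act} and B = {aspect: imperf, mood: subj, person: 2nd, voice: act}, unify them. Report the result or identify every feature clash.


Compare features:
aspect: A=imperf vs B=imperf -> unified: imperf
mood: A=subj vs B=subj -> unified: subj
person: A=_ vs B=2nd -> unified: 2nd
voice: A=act vs B=act -> unified: act
No clashes found.

Unified: {aspect: imperf, mood: subj, person: 2nd, voice: act}


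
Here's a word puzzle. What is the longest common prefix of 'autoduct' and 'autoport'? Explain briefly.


Compare from the start: 4 characters match: 'auto'. Mismatch at position 5: 'd' vs 'p'.

auto


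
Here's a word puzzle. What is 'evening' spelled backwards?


Reverse 'evening' character by character: 'gnineve'.

gnineve


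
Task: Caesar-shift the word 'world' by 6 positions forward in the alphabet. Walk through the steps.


Shift each letter by 6: w -> c, o -> u, r -> x, l -> r, d -> j. Result: 'cuxrj'.

cuxrj


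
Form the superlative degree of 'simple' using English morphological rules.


Apply superlative formation (ends in e: add -st): 'simple' -> 'simplest'.

simplest


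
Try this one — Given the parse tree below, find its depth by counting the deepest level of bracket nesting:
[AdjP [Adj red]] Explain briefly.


Count bracket nesting levels:
'[' at pos 0: depth = 1
'[' at pos 6: depth = 2
Maximum depth reached: 2

2


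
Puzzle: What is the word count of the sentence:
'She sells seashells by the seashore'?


Split into words: She | sells | seashells | by | the | seashore = 6 words.

6


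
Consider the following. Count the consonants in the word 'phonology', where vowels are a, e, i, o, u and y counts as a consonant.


Consonants in 'phonology': p, h, n, l, g, y = 6 consonants.

6


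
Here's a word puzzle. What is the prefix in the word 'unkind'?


The word 'unkind' = 'un' (prefix) + 'kind' (root). The prefix is 'un'.

un


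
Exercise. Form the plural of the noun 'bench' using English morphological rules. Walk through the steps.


Apply rule: Add -es (sibilant/fricative ending). 'bench' becomes 'benches'.

benches


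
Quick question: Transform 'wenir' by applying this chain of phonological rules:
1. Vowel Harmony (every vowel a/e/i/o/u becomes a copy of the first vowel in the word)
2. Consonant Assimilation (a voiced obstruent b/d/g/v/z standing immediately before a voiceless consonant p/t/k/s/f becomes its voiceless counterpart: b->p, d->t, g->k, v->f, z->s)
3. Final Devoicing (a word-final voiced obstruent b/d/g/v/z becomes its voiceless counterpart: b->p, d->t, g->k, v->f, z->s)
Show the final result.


Starting form: 'wenir'
Rule 1: Vowel Harmony: all vowels become 'e' (matching first vowel). 'wenir' -> 'wener'
Rule 2: Consonant Assimilation: no voiced obstruent (b/d/g/v/z) stands immediately before a voiceless consonant (p/t/k/s/f). No change.
Rule 3: Final Devoicing: final consonant 'r' is not one of the voiced obstruents b/d/g/v/z. No change.
Final form: 'wener'

wener


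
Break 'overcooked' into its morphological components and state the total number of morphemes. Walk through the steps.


Step 1: Identify prefix: 'over' (meaning: excessively)
Step 2: Identify root: 'cook'
Step 3: Identify suffix(es): 'ed'
Decomposition: over- (prefix: excessively) + cook (root) + -ed (suffix: past)
Total morphemes: 3

3 morphemes (over- (prefix: excessively) + cook (root) + -ed (suffix: past))


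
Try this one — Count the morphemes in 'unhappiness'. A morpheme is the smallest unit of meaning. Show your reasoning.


Decomposition: un- (prefix) + happy (root) + -ness (suffix) = 3 morpheme(s)

3 morphemes


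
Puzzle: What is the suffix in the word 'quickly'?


The word 'quickly' = 'quick' (root) + '-ly' (suffix). The suffix is '-ly'.

ly


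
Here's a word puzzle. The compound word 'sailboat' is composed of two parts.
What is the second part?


Split 'sailboat' into 'sail' + 'boat'. The second part is 'boat'.

boat


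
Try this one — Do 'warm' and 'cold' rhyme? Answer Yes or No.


Rime (stressed vowel + following sounds) of 'warm': -arm = /ɔːrm/
Rime of 'cold': -old = /oʊld/
/ɔːrm/ and /oʊld/ are different ending sounds, so the words do not rhyme.

No


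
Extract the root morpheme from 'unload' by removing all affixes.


Remove prefix 'un' from 'unload' to get root 'load'.

load


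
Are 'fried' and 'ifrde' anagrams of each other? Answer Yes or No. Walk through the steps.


Sorted letters of 'fried': 'defir'
Sorted letters of 'ifrde': 'defir'
They match.

Yes


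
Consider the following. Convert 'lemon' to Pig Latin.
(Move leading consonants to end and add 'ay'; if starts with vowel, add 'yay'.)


'lemon': move consonant cluster 'l' to end and add 'ay': 'emonlay'.

emonlay


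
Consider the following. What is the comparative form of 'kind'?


Apply comparative formation (add -er): 'kind' -> 'kinder'.

kinder


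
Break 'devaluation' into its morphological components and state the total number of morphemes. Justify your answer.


Step 1: Identify prefix: 'de' (meaning: reverse/remove)
Step 2: Identify root: 'value'
Step 3: Identify suffix(es): 'ation'
Decomposition: de- (prefix: reverse/remove) + value (root) + -ation (suffix: act of)
Total morphemes: 3

3 morphemes (de- (prefix: reverse/remove) + value (root) + -ation (suffix: act of))


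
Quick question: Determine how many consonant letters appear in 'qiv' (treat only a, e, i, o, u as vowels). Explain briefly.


Consonants in 'qiv': q, v = 2 consonants.

2


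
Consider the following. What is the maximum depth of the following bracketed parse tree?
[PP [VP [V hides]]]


Count bracket nesting levels:
'[' at pos 0: depth = 1
'[' at pos 4: depth = 2
'[' at pos 8: depth = 3
Maximum depth reached: 3

3


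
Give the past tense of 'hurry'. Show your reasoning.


Apply rule: Change -y to -ied. 'hurry' becomes 'hurried'.

hurried


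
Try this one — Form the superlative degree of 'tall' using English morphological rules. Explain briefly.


Apply superlative formation (add -est): 'tall' -> 'tallest'.

tallest


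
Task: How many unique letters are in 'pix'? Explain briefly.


Unique letters in 'pix': {i, p, x} = 3 distinct letters.

3


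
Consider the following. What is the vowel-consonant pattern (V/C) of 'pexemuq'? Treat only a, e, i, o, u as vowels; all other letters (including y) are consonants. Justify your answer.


Letter mapping: p = C, e = V, x = C, e = V, m = C, u = V, q = C.

CVCVCVC


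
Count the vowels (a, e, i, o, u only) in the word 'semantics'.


Vowels in 'semantics': e, a, i = 3 vowels.

3


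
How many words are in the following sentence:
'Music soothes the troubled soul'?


Split into words: Music | soothes | the | troubled | soul = 5 words.

5


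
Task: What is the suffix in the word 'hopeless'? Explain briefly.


The word 'hopeless' = 'hope' (root) + '-less' (suffix). The suffix is '-less'.

less


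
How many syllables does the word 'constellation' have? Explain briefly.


Break 'constellation' into syllables: con-stel-la-tion -> con | stel | la | tion = 4 syllables

4 syllables


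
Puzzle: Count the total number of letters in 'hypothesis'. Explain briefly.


Spell out 'hypothesis' and number each letter: h(1), y(2), p(3), o(4), t(5), h(6), e(7), s(8), i(9), s(10). Total: 10 letters.

10


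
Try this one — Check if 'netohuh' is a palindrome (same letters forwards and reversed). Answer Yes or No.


Forward: 'netohuh'
Reversed: 'huhoten'
They differ.

No


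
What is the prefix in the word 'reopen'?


The word 'reopen' = 're' (prefix) + 'open' (root). The prefix is 're'.

re


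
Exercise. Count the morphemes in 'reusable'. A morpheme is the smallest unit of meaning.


Decomposition: re- (prefix) + use (root) + -able (suffix) = 3 morpheme(s)

3 morphemes


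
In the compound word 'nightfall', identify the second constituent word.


Split 'nightfall' into 'night' + 'fall'. The second part is 'fall'.

fall


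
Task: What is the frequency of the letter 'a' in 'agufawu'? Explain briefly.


Letter 'a' in 'agufawu': found at position(s) 1, 5 = 2 occurrence(s).

2


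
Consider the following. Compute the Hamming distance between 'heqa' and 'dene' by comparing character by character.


Alignment:
Position 1: 'h' vs 'd' = DIFFER
Position 2: 'e' vs 'e' = match
Position 3: 'q' vs 'n' = DIFFER
Position 4: 'a' vs 'e' = DIFFER
Total differences: 3

3


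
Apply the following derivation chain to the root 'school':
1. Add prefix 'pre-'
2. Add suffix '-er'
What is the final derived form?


Step 1: Add prefix 'pre-' to 'school' = 'preschool'
Step 2: Add suffix '-er' to 'preschool' = 'preschooler'

preschooler


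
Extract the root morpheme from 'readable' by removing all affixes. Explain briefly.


Remove suffix '-able' from 'readable' to get root 'read'.

read


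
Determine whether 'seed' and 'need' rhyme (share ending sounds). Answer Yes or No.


Rime (stressed vowel + following sounds) of 'seed': -eed = /iːd/
Rime of 'need': -eed = /iːd/
/iːd/ and /iːd/ are the same ending sound, so the words rhyme.

Yes


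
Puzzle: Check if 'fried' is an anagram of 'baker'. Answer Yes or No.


Sorted letters of 'fried': 'defir'
Sorted letters of 'baker': 'abekr'
They do not match.

No


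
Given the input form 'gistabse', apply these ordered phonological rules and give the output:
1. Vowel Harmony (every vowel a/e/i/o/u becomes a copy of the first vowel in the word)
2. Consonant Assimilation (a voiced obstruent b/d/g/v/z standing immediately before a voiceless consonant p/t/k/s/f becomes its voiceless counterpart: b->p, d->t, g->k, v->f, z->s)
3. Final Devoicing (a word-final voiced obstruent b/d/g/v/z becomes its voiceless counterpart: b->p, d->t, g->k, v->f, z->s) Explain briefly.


Starting form: 'gistabse'
Rule 1: Vowel Harmony: all vowels become 'i' (matching first vowel). 'gistabse' -> 'gistibsi'
Rule 2: Consonant Assimilation: voiced obstruent before voiceless consonant becomes voiceless ('bs' -> 'ps'). 'gistibsi' -> 'gistipsi'
Rule 3: Final Devoicing: the word ends in the vowel 'i', not a consonant. No change.
Final form: 'gistipsi'

gistipsi


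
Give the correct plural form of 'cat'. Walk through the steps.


Apply rule: Add -s. 'cat' becomes 'cats'.

cats


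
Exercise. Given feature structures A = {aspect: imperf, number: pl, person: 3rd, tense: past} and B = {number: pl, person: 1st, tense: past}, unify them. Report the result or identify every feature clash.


Compare features:
aspect: A=imperf vs B=_ -> unified: imperf
number: A=pl vs B=pl -> unified: pl
person: A=3rd vs B=1st -> CLASH
tense: A=past vs B=past -> unified: past
Clash detected on feature 'person' (3rd vs 1st); unification fails.

CLASH on 'person' (3rd vs 1st)


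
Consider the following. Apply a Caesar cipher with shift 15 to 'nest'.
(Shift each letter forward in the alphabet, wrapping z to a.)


Shift each letter by 15: n -> c, e -> t, s -> h, t -> i. Result: 'cthi'.

cthi


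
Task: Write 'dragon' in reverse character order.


Reverse 'dragon' character by character: 'nogard'.

nogard


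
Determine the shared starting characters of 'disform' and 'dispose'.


Compare from the start: 3 characters match: 'dis'. Mismatch at position 4: 'f' vs 'p'.

dis


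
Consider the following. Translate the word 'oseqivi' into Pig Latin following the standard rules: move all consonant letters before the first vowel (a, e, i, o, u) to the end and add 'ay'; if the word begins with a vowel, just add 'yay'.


'oseqivi' starts with a vowel, so add 'yay': 'oseqiviyay'.

oseqiviyay


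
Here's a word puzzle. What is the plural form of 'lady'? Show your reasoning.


Apply rule: Change -y to -ies (consonant + y). 'lady' becomes 'ladies'.

ladies


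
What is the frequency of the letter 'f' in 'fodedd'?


Letter 'f' in 'fodedd': found at position(s) 1 = 1 occurrence(s).

1


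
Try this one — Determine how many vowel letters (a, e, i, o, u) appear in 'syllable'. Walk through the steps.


Vowels in 'syllable': a, e = 2 vowels.

2


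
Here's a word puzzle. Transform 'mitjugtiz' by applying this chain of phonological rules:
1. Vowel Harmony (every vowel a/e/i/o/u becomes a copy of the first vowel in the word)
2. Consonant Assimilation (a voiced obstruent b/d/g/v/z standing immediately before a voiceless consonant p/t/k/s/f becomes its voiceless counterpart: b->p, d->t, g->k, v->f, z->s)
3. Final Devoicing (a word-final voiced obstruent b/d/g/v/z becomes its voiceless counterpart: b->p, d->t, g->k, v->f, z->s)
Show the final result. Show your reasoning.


Starting form: 'mitjugtiz'
Rule 1: Vowel Harmony: all vowels become 'i' (matching first vowel). 'mitjugtiz' -> 'mitjigtiz'
Rule 2: Consonant Assimilation: voiced obstruent before voiceless consonant becomes voiceless ('gt' -> 'kt'). 'mitjigtiz' -> 'mitjiktiz'
Rule 3: Final Devoicing: word-final voiced obstruent 'z' becomes voiceless 's'. 'mitjiktiz' -> 'mitjiktis'
Final form: 'mitjiktis'

mitjiktis


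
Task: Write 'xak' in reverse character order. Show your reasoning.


Reverse 'xak' character by character: 'kax'.

kax


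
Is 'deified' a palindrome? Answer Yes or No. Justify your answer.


Forward: 'deified'
Reversed: 'deified'
They are identical.

Yes


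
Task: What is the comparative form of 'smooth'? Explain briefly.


Apply comparative formation (add -er): 'smooth' -> 'smoother'.

smoother


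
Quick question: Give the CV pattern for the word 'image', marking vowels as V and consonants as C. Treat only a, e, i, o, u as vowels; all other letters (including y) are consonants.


Letter mapping: i = V, m = C, a = V, g = C, e = V.

VCVCV


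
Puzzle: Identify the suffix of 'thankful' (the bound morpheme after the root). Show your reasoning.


The word 'thankful' = 'thank' (root) + '-ful' (suffix). The suffix is '-ful'.

ful


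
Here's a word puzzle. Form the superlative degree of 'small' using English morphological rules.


Apply superlative formation (add -est): 'small' -> 'smallest'.

smallest


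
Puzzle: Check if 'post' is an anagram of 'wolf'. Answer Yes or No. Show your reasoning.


Sorted letters of 'post': 'opst'
Sorted letters of 'wolf': 'flow'
They do not match.

No


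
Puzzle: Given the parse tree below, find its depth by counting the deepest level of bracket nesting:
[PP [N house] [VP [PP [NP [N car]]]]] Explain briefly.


Count bracket nesting levels:
'[' at pos 0: depth = 1
'[' at pos 4: depth = 2
'[' at pos 14: depth = 2
'[' at pos 18: depth = 3
'[' at pos 22: depth = 4
'[' at pos 26: depth = 5
Maximum depth reached: 5

5


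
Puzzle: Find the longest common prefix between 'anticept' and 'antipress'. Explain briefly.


Compare from the start: 4 characters match: 'anti'. Mismatch at position 5: 'c' vs 'p'.

anti


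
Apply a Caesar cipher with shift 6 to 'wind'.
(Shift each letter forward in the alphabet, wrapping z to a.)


Shift each letter by 6: w -> c, i -> o, n -> t, d -> j. Result: 'cotj'.

cotj


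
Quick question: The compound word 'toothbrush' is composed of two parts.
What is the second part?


Split 'toothbrush' into 'tooth' + 'brush'. The second part is 'brush'.

brush


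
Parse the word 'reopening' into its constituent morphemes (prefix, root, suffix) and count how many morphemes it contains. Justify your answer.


Step 1: Identify prefix: 're' (meaning: again)
Step 2: Identify root: 'open'
Step 3: Identify suffix(es): 'ing'
Decomposition: re- (prefix: again) + open (root) + -ing (suffix: ongoing action)
Total morphemes: 3

3 morphemes (re- (prefix: again) + open (root) + -ing (suffix: ongoing action))


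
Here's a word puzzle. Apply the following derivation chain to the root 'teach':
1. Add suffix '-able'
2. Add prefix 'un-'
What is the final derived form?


Step 1: Add suffix '-able' to 'teach' = 'teachable'
Step 2: Add prefix 'un-' to 'teachable' = 'unteachable'

unteachable


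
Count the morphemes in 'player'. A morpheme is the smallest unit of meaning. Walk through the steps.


Decomposition: play (root) + -er (suffix) = 2 morpheme(s)

2 morphemes


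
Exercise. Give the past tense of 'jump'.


Apply rule: Add -ed. 'jump' becomes 'jumped'.

jumped


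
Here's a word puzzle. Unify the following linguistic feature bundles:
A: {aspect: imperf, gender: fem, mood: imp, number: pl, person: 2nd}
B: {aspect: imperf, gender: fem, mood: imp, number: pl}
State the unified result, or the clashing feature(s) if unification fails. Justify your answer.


Compare features:
aspect: A=imperf vs B=imperf -> unified: imperf
gender: A=fem vs B=fem -> unified: fem
mood: A=imp vs B=imp -> unified: imp
number: A=pl vs B=pl -> unified: pl
person: A=2nd vs B=_ -> unified: 2nd
No clashes found.

Unified: {aspect: imperf, gender: fem, mood: imp, number: pl, person: 2nd}


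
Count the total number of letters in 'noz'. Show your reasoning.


Spell out 'noz' and number each letter: n(1), o(2), z(3). Total: 3 letters.

3


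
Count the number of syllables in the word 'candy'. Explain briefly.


Break 'candy' into syllables: can-dy -> can | dy = 2 syllables

2 syllables


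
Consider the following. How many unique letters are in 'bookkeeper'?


Unique letters in 'bookkeeper': {b, e, k, o, p, r} = 6 distinct letters.

6


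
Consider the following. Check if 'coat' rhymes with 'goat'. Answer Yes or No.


Rime (stressed vowel + following sounds) of 'coat': -oat = /oʊt/
Rime of 'goat': -oat = /oʊt/
/oʊt/ and /oʊt/ are the same ending sound, so the words rhyme.

Yes


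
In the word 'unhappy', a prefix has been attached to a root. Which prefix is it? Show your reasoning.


The word 'unhappy' = 'un' (prefix) + 'happy' (root). The prefix is 'un'.

un


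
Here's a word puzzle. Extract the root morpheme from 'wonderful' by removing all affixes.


Remove suffix '-ful' from 'wonderful' to get root 'wonder'.

wonder


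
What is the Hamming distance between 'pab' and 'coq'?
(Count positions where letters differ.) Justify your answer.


Alignment:
Position 1: 'p' vs 'c' = DIFFER
Position 2: 'a' vs 'o' = DIFFER
Position 3: 'b' vs 'q' = DIFFER
Total differences: 3

3


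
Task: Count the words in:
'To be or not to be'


Split into words: To | be | or | not | to | be = 6 words.

6


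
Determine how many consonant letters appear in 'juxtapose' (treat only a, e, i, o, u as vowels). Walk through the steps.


Consonants in 'juxtapose': j, x, t, p, s = 5 consonants.

5


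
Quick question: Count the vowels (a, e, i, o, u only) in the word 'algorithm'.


Vowels in 'algorithm': a, o, i = 3 vowels.

3


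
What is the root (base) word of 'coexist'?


Remove prefix 'co' from 'coexist' to get root 'exist'.

exist


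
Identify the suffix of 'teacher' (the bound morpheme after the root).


The word 'teacher' = 'teach' (root) + '-er' (suffix). The suffix is '-er'.

er


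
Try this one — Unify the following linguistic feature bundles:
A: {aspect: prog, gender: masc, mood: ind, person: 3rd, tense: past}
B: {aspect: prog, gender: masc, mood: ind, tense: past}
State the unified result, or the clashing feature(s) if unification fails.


Compare features:
aspect: A=prog vs B=prog -> unified: prog
gender: A=masc vs B=masc -> unified: masc
mood: A=ind vs B=ind -> unified: ind
person: A=3rd vs B=_ -> unified: 3rd
tense: A=past vs B=past -> unified: past
No clashes found.

Unified: {aspect: prog, gender: masc, mood: ind, person: 3rd, tense: past}


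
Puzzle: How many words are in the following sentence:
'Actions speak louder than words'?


Split into words: Actions | speak | louder | than | words = 5 words.

5


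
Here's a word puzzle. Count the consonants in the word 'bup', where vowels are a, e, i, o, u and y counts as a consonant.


Consonants in 'bup': b, p = 2 consonants.

2


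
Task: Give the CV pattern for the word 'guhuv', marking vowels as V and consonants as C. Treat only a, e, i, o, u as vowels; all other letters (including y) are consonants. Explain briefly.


Letter mapping: g = C, u = V, h = C, u = V, v = C.

CVCVC


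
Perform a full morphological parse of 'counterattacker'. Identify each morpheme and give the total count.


Step 1: Identify prefix: 'counter' (meaning: against)
Step 2: Identify root: 'attack'
Step 3: Identify suffix(es): 'er'
Decomposition: counter- (prefix: against) + attack (root) + -er (suffix: one who)
Total morphemes: 3

3 morphemes (counter- (prefix: against) + attack (root) + -er (suffix: one who))


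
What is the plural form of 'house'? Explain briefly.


Apply rule: Add -s. 'house' becomes 'houses'.

houses


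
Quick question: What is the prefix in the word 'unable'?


The word 'unable' = 'un' (prefix) + 'able' (root). The prefix is 'un'.

un


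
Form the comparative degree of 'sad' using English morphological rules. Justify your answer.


Apply comparative formation (double final consonant, add -er): 'sad' -> 'sadder'.

sadder


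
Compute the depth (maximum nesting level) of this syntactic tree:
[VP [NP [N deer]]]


Count bracket nesting levels:
'[' at pos 0: depth = 1
'[' at pos 4: depth = 2
'[' at pos 8: depth = 3
Maximum depth reached: 3

3


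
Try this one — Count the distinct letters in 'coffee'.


Unique letters in 'coffee': {c, e, f, o} = 4 distinct letters.

4


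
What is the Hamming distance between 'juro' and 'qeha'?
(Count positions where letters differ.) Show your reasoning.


Alignment:
Position 1: 'j' vs 'q' = DIFFER
Position 2: 'u' vs 'e' = DIFFER
Position 3: 'r' vs 'h' = DIFFER
Position 4: 'o' vs 'a' = DIFFER
Total differences: 4

4


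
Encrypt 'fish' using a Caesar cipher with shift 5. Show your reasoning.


Shift each letter by 5: f -> k, i -> n, s -> x, h -> m. Result: 'knxm'.

knxm


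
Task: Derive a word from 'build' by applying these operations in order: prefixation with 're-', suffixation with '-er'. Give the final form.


Step 1: Add prefix 're-' to 'build' = 'rebuild'
Step 2: Add suffix '-er' to 'rebuild' = 'rebuilder'

rebuilder


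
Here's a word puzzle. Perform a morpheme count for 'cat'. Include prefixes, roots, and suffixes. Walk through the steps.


Decomposition: cat (free morpheme) = 1 morpheme(s)

1 morphemes


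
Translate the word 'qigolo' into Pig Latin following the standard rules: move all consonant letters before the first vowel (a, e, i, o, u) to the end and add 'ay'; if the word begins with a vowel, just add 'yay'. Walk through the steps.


'qigolo': move consonant cluster 'q' to end and add 'ay': 'igoloqay'.

igoloqay


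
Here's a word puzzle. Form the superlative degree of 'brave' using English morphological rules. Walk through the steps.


Apply superlative formation (ends in e: add -st): 'brave' -> 'bravest'.

bravest


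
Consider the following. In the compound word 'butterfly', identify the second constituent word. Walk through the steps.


Split 'butterfly' into 'butter' + 'fly'. The second part is 'fly'.

fly


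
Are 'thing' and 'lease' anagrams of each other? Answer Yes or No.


Sorted letters of 'thing': 'ghint'
Sorted letters of 'lease': 'aeels'
They do not match.

No


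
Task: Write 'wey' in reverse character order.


Reverse 'wey' character by character: 'yew'.

yew


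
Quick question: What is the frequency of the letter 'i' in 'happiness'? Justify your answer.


Letter 'i' in 'happiness': found at position(s) 5 = 1 occurrence(s).

1


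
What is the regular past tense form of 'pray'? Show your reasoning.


Apply rule: Add -ed. 'pray' becomes 'prayed'.

prayed


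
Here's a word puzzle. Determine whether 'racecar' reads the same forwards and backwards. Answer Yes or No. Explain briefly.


Forward: 'racecar'
Reversed: 'racecar'
They are identical.

Yes


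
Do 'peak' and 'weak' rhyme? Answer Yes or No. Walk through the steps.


Rime (stressed vowel + following sounds) of 'peak': -eak = /iːk/
Rime of 'weak': -eak = /iːk/
/iːk/ and /iːk/ are the same ending sound, so the words rhyme.

Yes


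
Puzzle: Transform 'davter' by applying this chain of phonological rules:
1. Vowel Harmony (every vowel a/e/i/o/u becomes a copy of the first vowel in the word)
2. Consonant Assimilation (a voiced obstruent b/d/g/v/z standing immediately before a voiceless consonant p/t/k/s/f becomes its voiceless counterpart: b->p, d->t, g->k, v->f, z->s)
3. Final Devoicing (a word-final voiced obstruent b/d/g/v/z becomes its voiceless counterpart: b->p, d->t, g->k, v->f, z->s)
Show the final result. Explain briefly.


Starting form: 'davter'
Rule 1: Vowel Harmony: all vowels become 'a' (matching first vowel). 'davter' -> 'davtar'
Rule 2: Consonant Assimilation: voiced obstruent before voiceless consonant becomes voiceless ('vt' -> 'ft'). 'davtar' -> 'daftar'
Rule 3: Final Devoicing: final consonant 'r' is not one of the voiced obstruents b/d/g/v/z. No change.
Final form: 'daftar'

daftar


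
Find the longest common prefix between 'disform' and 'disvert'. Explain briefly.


Compare from the start: 3 characters match: 'dis'. Mismatch at position 4: 'f' vs 'v'.

dis


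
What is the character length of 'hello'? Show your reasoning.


Spell out 'hello' and number each letter: h(1), e(2), l(3), l(4), o(5). Total: 5 letters.

5


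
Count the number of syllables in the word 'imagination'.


Break 'imagination' into syllables: i-mag-i-na-tion -> i | mag | i | na | tion = 5 syllables

5 syllables


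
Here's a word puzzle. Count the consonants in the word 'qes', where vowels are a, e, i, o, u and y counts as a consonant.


Consonants in 'qes': q, s = 2 consonants.

2


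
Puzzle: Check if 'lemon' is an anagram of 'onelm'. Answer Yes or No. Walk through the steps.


Sorted letters of 'lemon': 'elmno'
Sorted letters of 'onelm': 'elmno'
They match.

Yes


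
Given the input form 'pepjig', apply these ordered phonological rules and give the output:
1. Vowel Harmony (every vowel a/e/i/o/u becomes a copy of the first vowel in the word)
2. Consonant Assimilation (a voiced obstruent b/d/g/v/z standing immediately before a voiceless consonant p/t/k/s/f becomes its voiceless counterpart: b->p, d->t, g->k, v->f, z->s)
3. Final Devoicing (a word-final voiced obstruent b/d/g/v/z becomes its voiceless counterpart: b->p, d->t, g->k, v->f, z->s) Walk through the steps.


Starting form: 'pepjig'
Rule 1: Vowel Harmony: all vowels become 'e' (matching first vowel). 'pepjig' -> 'pepjeg'
Rule 2: Consonant Assimilation: no voiced obstruent (b/d/g/v/z) stands immediately before a voiceless consonant (p/t/k/s/f). No change.
Rule 3: Final Devoicing: word-final voiced obstruent 'g' becomes voiceless 'k'. 'pepjeg' -> 'pepjek'
Final form: 'pepjek'

pepjek


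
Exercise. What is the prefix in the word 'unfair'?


The word 'unfair' = 'un' (prefix) + 'fair' (root). The prefix is 'un'.

un


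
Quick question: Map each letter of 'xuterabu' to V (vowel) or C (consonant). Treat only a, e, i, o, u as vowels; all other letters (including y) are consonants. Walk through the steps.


Letter mapping: x = C, u = V, t = C, e = V, r = C, a = V, b = C, u = V.

CVCVCVCV


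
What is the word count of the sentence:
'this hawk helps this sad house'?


Split into words: this | hawk | helps | this | sad | house = 6 words.

6


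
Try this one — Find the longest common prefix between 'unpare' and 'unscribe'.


Compare from the start: 2 characters match: 'un'. Mismatch at position 3: 'p' vs 's'.

un


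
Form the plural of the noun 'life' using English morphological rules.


Apply rule: Change -fe to -ves. 'life' becomes 'lives'.

lives


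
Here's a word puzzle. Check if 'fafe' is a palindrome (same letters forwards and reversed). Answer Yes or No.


Forward: 'fafe'
Reversed: 'efaf'
They differ.

No
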